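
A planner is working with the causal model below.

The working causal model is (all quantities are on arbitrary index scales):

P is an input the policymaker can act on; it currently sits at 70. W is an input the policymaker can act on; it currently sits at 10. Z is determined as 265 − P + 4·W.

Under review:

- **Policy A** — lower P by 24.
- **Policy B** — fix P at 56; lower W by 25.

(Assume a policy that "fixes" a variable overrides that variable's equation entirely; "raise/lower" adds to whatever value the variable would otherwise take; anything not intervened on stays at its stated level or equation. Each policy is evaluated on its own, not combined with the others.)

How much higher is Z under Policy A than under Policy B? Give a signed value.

110

Policy A (P − 24):
  P = 70 − 24 = 46
  W = 10
  Z = 265 − 46 + 4·10 = 259
Policy B (P := 56, W − 25):
  P = 56
  W = 10 − 25 = -15
  Z = 265 − 56 + 4·(-15) = 149
Z: 259 − 149 = 110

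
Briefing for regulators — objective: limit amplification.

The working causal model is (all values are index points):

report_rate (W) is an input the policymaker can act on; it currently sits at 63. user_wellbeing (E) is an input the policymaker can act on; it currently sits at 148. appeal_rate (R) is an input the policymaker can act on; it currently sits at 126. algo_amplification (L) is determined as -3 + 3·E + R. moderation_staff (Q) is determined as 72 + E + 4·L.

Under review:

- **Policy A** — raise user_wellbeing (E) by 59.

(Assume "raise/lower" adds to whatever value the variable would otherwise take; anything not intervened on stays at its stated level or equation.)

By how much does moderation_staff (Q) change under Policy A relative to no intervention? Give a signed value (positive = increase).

Baseline:
  E = 148
  R = 126
  L = -3 + 3·148 + 126 = 567
  Q = 72 + 148 + 4·567 = 2488
Policy A (E + 59):
  E = 148 + 59 = 207
  R = 126
  L = -3 + 3·207 + 126 = 744
  Q = 72 + 207 + 4·744 = 3255
Change in Q: 3255 − 2488 = 767

767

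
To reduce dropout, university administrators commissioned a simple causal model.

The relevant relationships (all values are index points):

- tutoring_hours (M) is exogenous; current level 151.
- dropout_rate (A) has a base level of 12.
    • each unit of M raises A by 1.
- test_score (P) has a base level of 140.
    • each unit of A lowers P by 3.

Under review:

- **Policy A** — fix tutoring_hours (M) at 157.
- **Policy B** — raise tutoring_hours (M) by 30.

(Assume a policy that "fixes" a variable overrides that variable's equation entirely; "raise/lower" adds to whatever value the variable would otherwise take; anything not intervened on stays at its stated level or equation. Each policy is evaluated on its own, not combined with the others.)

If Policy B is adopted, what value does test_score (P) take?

Policy B (M + 30):
  M = 151 + 30 = 181
  A = 12 + 181 = 193
  P = 140 − 3·193 = -439

-439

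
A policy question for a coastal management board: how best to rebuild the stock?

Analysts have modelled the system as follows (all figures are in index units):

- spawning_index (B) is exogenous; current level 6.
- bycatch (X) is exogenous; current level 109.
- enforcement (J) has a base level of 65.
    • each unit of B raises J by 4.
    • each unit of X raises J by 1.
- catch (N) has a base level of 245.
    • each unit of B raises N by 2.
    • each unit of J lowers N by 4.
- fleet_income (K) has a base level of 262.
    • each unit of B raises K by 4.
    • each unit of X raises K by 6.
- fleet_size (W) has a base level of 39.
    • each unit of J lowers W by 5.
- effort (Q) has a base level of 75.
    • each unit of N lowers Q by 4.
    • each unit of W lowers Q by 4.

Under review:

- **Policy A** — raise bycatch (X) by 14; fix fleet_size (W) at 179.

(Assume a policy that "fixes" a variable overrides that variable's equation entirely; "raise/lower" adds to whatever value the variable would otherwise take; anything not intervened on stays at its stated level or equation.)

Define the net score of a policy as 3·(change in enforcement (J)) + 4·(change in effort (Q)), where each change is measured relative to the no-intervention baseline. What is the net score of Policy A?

Baseline:
  B = 6
  X = 109
  J = 65 + 4·6 + 109 = 198
  N = 245 + 2·6 − 4·198 = -535
  W = 39 − 5·198 = -951
  Q = 75 − 4·(-535) − 4·(-951) = 6019
Policy A (X + 14, W := 179):
  B = 6
  X = 109 + 14 = 123
  J = 65 + 4·6 + 123 = 212
  N = 245 + 2·6 − 4·212 = -591
  W = 179
  Q = 75 − 4·(-591) − 4·179 = 1723
ΔJ = 212 − 198 = 14; ΔQ = 1723 − 6019 = -4296
Score = 3·14 + 4·(-4296) = -17142

-17142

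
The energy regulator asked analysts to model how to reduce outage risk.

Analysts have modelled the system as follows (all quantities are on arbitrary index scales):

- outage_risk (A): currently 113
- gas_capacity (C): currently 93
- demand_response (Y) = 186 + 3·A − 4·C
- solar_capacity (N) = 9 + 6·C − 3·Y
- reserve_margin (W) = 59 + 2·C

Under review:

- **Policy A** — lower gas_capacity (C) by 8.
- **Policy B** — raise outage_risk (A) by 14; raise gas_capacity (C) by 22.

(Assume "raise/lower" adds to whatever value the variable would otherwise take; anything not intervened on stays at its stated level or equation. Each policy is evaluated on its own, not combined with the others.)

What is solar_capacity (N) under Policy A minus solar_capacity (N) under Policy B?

Policy A (C − 8):
  A = 113
  C = 93 − 8 = 85
  Y = 186 + 3·113 − 4·85 = 185
  N = 9 + 6·85 − 3·185 = -36
Policy B (A + 14, C + 22):
  A = 113 + 14 = 127
  C = 93 + 22 = 115
  Y = 186 + 3·127 − 4·115 = 107
  N = 9 + 6·115 − 3·107 = 378
N: -36 − 378 = -414

-414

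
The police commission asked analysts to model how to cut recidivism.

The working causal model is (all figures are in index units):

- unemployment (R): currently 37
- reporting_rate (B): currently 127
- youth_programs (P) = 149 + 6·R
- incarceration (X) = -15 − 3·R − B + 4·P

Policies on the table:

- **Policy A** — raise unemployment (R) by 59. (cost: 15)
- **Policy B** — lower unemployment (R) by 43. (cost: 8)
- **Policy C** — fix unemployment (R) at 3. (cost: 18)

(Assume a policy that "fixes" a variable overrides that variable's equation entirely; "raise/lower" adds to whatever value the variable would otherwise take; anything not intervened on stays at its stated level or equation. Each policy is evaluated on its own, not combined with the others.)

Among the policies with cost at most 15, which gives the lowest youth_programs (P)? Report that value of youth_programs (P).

113

Policy A (R + 59):
  R = 37 + 59 = 96
  P = 149 + 6·96 = 725
Policy B (R − 43):
  R = 37 − 43 = -6
  P = 149 + 6·(-6) = 113
Comparing — Policy A: P=725, Policy B: P=113. Lowest is 113 (Policy B).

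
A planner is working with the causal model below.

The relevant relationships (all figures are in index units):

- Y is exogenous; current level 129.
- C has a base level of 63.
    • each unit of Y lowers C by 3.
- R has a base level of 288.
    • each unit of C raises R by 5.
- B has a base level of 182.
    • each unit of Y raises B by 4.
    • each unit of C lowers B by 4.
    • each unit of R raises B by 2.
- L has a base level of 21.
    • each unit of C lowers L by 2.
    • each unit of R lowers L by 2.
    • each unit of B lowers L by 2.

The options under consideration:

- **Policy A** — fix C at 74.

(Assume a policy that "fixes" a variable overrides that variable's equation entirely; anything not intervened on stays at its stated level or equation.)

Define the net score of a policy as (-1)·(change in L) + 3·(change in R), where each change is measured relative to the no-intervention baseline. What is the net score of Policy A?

Baseline:
  Y = 129
  C = 63 − 3·129 = -324
  R = 288 + 5·(-324) = -1332
  B = 182 + 4·129 − 4·(-324) + 2·(-1332) = -670
  L = 21 − 2·(-324) − 2·(-1332) − 2·(-670) = 4673
Policy A (C := 74):
  Y = 129
  C = 74
  R = 288 + 5·74 = 658
  B = 182 + 4·129 − 4·74 + 2·658 = 1718
  L = 21 − 2·74 − 2·658 − 2·1718 = -4879
ΔL = -4879 − 4673 = -9552; ΔR = 658 − (-1332) = 1990
Score = (-1)·(-9552) + 3·1990 = 15522

15522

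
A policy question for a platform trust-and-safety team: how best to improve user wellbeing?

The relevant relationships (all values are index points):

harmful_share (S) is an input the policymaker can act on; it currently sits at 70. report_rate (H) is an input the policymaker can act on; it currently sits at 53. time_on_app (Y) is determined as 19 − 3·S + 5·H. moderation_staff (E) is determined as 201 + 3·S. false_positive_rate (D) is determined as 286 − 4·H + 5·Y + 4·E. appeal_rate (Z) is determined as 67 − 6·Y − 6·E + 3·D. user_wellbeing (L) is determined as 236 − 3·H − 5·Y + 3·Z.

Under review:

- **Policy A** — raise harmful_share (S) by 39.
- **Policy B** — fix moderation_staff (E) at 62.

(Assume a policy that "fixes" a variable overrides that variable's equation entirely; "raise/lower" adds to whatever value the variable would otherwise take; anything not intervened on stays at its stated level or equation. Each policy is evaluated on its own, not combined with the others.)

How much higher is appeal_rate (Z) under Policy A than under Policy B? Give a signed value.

1743

Policy A (S + 39):
  S = 70 + 39 = 109
  H = 53
  Y = 19 − 3·109 + 5·53 = -43
  E = 201 + 3·109 = 528
  D = 286 − 4·53 + 5·(-43) + 4·528 = 1971
  Z = 67 − 6·(-43) − 6·528 + 3·1971 = 3070
Policy B (E := 62):
  S = 70
  H = 53
  Y = 19 − 3·70 + 5·53 = 74
  E = 62
  D = 286 − 4·53 + 5·74 + 4·62 = 692
  Z = 67 − 6·74 − 6·62 + 3·692 = 1327
Z: 3070 − 1327 = 1743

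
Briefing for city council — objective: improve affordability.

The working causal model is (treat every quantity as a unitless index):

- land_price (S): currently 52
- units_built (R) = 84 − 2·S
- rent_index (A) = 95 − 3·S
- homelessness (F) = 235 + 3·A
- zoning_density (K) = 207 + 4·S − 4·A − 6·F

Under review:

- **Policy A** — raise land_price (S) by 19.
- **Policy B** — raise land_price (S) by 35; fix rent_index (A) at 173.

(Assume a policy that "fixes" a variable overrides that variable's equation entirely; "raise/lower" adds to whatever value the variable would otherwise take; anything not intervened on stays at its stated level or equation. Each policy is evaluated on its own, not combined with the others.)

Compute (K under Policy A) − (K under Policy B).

6338

Policy A (S + 19):
  S = 52 + 19 = 71
  A = 95 − 3·71 = -118
  F = 235 + 3·(-118) = -119
  K = 207 + 4·71 − 4·(-118) − 6·(-119) = 1677
Policy B (S + 35, A := 173):
  S = 52 + 35 = 87
  A = 173
  F = 235 + 3·173 = 754
  K = 207 + 4·87 − 4·173 − 6·754 = -4661
K: 1677 − (-4661) = 6338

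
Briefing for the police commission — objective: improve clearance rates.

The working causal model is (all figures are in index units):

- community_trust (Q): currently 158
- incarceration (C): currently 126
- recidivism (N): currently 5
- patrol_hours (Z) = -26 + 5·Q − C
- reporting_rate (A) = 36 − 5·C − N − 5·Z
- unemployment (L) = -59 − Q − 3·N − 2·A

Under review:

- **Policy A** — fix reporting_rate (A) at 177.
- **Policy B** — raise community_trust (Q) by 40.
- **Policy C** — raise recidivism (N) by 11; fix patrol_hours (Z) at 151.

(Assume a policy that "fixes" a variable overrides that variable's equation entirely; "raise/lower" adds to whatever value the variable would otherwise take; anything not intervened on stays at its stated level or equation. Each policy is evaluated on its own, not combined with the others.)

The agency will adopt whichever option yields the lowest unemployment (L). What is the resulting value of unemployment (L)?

-586

Policy A (A := 177):
  Q = 158
  C = 126
  N = 5
  Z = -26 + 5·158 − 126 = 638
  A = 177
  L = -59 − 158 − 3·5 − 2·177 = -586
Policy B (Q + 40):
  Q = 158 + 40 = 198
  C = 126
  N = 5
  Z = -26 + 5·198 − 126 = 838
  A = 36 − 5·126 − 5 − 5·838 = -4789
  L = -59 − 198 − 3·5 − 2·(-4789) = 9306
Policy C (N + 11, Z := 151):
  Q = 158
  C = 126
  N = 5 + 11 = 16
  Z = 151
  A = 36 − 5·126 − 16 − 5·151 = -1365
  L = -59 − 158 − 3·16 − 2·(-1365) = 2465
Comparing — Policy A: L=-586, Policy B: L=9306, Policy C: L=2465. Lowest is -586 (Policy A).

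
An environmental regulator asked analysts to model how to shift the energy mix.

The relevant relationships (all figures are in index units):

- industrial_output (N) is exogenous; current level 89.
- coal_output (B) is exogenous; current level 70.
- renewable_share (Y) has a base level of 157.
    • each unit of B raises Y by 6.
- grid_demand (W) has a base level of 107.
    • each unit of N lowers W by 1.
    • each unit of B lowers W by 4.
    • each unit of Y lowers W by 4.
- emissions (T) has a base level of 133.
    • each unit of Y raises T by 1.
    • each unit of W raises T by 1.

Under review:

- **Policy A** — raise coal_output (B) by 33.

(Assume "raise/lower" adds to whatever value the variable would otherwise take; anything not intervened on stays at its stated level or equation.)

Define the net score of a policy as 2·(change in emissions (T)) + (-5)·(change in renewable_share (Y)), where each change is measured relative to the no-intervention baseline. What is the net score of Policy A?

-2442

Baseline:
  N = 89
  B = 70
  Y = 157 + 6·70 = 577
  W = 107 − 89 − 4·70 − 4·577 = -2570
  T = 133 + 577 + (-2570) = -1860
Policy A (B + 33):
  N = 89
  B = 70 + 33 = 103
  Y = 157 + 6·103 = 775
  W = 107 − 89 − 4·103 − 4·775 = -3494
  T = 133 + 775 + (-3494) = -2586
ΔT = -2586 − (-1860) = -726; ΔY = 775 − 577 = 198
Score = 2·(-726) + (-5)·198 = -2442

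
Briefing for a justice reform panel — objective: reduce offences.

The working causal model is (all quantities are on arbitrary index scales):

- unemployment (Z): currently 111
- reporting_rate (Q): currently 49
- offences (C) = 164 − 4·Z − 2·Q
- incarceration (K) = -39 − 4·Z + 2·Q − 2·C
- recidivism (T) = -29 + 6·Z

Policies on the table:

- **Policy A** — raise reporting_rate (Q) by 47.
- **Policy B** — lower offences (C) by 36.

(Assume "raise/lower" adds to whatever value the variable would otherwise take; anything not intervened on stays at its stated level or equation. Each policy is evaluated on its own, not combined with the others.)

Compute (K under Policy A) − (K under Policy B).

210

Policy A (Q + 47):
  Z = 111
  Q = 49 + 47 = 96
  C = 164 − 4·111 − 2·96 = -472
  K = -39 − 4·111 + 2·96 − 2·(-472) = 653
Policy B (C − 36):
  Z = 111
  Q = 49
  C = 164 − 4·111 − 2·49 (−36 from intervention) = -414
  K = -39 − 4·111 + 2·49 − 2·(-414) = 443
K: 653 − 443 = 210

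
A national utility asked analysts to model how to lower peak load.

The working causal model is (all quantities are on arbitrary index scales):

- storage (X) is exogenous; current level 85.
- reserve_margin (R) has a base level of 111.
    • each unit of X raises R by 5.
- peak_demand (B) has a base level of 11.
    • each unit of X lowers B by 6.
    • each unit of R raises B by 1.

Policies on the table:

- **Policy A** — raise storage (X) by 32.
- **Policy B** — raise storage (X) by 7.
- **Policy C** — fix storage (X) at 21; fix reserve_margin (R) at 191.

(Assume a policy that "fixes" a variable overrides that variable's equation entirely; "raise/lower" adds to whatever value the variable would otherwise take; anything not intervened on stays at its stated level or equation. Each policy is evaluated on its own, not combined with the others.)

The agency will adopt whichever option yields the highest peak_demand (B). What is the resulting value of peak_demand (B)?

Policy A (X + 32):
  X = 85 + 32 = 117
  R = 111 + 5·117 = 696
  B = 11 − 6·117 + 696 = 5
Policy B (X + 7):
  X = 85 + 7 = 92
  R = 111 + 5·92 = 571
  B = 11 − 6·92 + 571 = 30
Policy C (X := 21, R := 191):
  X = 21
  R = 191
  B = 11 − 6·21 + 191 = 76
Comparing — Policy A: B=5, Policy B: B=30, Policy C: B=76. Highest is 76 (Policy C).

76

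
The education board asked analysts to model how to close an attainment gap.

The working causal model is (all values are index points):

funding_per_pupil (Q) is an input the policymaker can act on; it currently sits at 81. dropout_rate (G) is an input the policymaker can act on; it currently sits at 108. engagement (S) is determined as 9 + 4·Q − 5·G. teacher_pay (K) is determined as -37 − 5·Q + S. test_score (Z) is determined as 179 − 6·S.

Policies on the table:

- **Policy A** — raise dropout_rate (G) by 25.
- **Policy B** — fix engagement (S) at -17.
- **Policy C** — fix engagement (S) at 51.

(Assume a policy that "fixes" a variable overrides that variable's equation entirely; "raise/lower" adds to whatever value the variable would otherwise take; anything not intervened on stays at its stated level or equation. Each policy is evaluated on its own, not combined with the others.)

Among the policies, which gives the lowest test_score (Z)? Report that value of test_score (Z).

-127

Policy A (G + 25):
  Q = 81
  G = 108 + 25 = 133
  S = 9 + 4·81 − 5·133 = -332
  Z = 179 − 6·(-332) = 2171
Policy B (S := -17):
  Q = 81
  G = 108
  S = -17
  Z = 179 − 6·(-17) = 281
Policy C (S := 51):
  Q = 81
  G = 108
  S = 51
  Z = 179 − 6·51 = -127
Comparing — Policy A: Z=2171, Policy B: Z=281, Policy C: Z=-127. Lowest is -127 (Policy C).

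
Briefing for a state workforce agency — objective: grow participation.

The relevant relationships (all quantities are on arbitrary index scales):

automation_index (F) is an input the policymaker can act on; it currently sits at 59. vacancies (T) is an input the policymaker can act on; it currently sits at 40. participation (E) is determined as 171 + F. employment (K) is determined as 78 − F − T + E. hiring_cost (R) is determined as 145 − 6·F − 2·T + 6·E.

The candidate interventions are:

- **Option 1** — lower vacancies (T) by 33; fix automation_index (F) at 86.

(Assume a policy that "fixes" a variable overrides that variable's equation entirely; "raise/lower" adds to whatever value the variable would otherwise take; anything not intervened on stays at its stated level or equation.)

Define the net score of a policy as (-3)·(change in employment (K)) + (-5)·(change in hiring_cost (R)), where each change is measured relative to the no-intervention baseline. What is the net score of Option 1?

Baseline:
  F = 59
  T = 40
  E = 171 + 59 = 230
  K = 78 − 59 − 40 + 230 = 209
  R = 145 − 6·59 − 2·40 + 6·230 = 1091
Option 1 (T − 33, F := 86):
  F = 86
  T = 40 − 33 = 7
  E = 171 + 86 = 257
  K = 78 − 86 − 7 + 257 = 242
  R = 145 − 6·86 − 2·7 + 6·257 = 1157
ΔK = 242 − 209 = 33; ΔR = 1157 − 1091 = 66
Score = (-3)·33 + (-5)·66 = -429

-429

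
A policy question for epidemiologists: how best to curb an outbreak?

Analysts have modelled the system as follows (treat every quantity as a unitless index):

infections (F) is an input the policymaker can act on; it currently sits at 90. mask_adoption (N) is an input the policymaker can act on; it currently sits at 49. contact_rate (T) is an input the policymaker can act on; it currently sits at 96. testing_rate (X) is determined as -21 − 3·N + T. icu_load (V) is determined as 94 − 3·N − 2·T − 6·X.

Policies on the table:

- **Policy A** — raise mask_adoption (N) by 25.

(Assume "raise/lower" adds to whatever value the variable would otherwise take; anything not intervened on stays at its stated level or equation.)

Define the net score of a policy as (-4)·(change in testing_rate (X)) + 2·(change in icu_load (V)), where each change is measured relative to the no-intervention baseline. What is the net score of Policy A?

1050

Baseline:
  N = 49
  T = 96
  X = -21 − 3·49 + 96 = -72
  V = 94 − 3·49 − 2·96 − 6·(-72) = 187
Policy A (N + 25):
  N = 49 + 25 = 74
  T = 96
  X = -21 − 3·74 + 96 = -147
  V = 94 − 3·74 − 2·96 − 6·(-147) = 562
ΔX = -147 − (-72) = -75; ΔV = 562 − 187 = 375
Score = (-4)·(-75) + 2·375 = 1050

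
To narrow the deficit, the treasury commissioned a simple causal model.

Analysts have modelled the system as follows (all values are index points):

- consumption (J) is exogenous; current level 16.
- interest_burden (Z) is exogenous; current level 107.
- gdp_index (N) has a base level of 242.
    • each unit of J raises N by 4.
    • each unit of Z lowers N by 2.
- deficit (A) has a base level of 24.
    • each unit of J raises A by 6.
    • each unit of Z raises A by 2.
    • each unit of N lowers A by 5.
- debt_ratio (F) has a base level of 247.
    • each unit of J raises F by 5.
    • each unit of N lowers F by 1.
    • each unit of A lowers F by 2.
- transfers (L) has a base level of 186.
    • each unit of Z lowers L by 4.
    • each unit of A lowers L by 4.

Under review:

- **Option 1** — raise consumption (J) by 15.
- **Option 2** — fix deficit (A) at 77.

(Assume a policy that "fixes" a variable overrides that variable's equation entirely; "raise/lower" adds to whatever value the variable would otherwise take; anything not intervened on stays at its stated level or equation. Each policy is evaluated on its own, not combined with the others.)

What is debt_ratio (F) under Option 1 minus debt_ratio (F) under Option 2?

841

Option 1 (J + 15):
  J = 16 + 15 = 31
  Z = 107
  N = 242 + 4·31 − 2·107 = 152
  A = 24 + 6·31 + 2·107 − 5·152 = -336
  F = 247 + 5·31 − 152 − 2·(-336) = 922
Option 2 (A := 77):
  J = 16
  Z = 107
  N = 242 + 4·16 − 2·107 = 92
  A = 77
  F = 247 + 5·16 − 92 − 2·77 = 81
F: 922 − 81 = 841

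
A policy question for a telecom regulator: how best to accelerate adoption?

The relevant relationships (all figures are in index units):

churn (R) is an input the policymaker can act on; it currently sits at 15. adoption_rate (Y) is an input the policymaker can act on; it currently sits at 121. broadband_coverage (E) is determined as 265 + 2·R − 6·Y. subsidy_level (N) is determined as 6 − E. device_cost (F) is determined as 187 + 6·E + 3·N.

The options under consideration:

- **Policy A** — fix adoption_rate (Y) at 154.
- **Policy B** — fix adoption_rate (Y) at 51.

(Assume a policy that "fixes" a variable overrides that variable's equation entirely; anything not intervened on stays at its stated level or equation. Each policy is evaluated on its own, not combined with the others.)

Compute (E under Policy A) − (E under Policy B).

Policy A (Y := 154):
  R = 15
  Y = 154
  E = 265 + 2·15 − 6·154 = -629
Policy B (Y := 51):
  R = 15
  Y = 51
  E = 265 + 2·15 − 6·51 = -11
E: -629 − (-11) = -618

-618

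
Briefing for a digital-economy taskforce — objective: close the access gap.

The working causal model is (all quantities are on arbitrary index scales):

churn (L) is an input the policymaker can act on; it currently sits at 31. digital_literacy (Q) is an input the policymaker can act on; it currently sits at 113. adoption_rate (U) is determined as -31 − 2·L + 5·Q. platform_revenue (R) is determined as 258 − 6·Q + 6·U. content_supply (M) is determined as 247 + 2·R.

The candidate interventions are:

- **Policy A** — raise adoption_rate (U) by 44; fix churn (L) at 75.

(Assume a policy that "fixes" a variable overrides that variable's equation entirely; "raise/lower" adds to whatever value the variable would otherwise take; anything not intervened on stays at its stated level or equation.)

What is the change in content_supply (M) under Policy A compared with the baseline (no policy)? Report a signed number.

-528

Baseline:
  L = 31
  Q = 113
  U = -31 − 2·31 + 5·113 = 472
  R = 258 − 6·113 + 6·472 = 2412
  M = 247 + 2·2412 = 5071
Policy A (U + 44, L := 75):
  L = 75
  Q = 113
  U = -31 − 2·75 + 5·113 (+44 from intervention) = 428
  R = 258 − 6·113 + 6·428 = 2148
  M = 247 + 2·2148 = 4543
Change in M: 4543 − 5071 = -528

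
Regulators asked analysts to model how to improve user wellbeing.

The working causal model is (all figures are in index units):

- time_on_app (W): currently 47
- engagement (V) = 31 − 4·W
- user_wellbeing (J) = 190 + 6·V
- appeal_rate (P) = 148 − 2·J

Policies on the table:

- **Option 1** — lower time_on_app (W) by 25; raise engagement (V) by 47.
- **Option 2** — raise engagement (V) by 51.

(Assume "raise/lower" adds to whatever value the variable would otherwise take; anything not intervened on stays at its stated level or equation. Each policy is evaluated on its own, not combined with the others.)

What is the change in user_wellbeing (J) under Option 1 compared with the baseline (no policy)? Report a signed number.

Baseline:
  W = 47
  V = 31 − 4·47 = -157
  J = 190 + 6·(-157) = -752
Option 1 (W − 25, V + 47):
  W = 47 − 25 = 22
  V = 31 − 4·22 (+47 from intervention) = -10
  J = 190 + 6·(-10) = 130
Change in J: 130 − (-752) = 882

882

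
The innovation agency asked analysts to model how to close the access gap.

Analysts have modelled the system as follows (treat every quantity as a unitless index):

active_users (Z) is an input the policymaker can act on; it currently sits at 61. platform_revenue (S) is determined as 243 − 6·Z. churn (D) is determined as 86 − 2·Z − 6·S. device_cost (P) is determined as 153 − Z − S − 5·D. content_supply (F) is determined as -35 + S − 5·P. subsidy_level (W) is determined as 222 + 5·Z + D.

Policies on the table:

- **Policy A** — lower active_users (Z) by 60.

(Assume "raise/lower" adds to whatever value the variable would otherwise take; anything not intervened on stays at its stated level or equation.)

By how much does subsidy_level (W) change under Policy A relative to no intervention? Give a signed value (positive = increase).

Baseline:
  Z = 61
  S = 243 − 6·61 = -123
  D = 86 − 2·61 − 6·(-123) = 702
  W = 222 + 5·61 + 702 = 1229
Policy A (Z − 60):
  Z = 61 − 60 = 1
  S = 243 − 6·1 = 237
  D = 86 − 2·1 − 6·237 = -1338
  W = 222 + 5·1 + (-1338) = -1111
Change in W: -1111 − 1229 = -2340

-2340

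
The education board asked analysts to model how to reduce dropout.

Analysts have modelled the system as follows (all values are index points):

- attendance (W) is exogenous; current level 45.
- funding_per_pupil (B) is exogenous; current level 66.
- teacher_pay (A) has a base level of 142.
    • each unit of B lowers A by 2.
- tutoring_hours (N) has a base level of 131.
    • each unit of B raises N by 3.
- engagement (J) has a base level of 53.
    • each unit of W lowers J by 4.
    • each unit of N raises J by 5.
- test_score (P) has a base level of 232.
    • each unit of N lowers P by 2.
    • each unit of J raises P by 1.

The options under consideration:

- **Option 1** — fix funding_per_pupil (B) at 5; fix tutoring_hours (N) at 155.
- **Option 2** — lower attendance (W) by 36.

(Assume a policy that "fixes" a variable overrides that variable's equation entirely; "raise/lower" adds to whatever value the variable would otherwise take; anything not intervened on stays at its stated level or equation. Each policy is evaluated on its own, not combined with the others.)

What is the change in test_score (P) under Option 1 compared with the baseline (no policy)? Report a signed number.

Baseline:
  W = 45
  B = 66
  N = 131 + 3·66 = 329
  J = 53 − 4·45 + 5·329 = 1518
  P = 232 − 2·329 + 1518 = 1092
Option 1 (B := 5, N := 155):
  W = 45
  B = 5
  N = 155
  J = 53 − 4·45 + 5·155 = 648
  P = 232 − 2·155 + 648 = 570
Change in P: 570 − 1092 = -522

-522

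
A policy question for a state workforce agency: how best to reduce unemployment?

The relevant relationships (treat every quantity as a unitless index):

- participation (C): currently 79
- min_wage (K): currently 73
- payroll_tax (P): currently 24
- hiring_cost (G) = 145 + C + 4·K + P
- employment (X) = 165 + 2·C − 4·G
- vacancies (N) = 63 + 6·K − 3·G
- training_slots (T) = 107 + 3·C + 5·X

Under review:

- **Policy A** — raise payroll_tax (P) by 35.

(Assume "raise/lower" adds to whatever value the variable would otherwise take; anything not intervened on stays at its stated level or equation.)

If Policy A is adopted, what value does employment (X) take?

-1977

Policy A (P + 35):
  C = 79
  K = 73
  P = 24 + 35 = 59
  G = 145 + 79 + 4·73 + 59 = 575
  X = 165 + 2·79 − 4·575 = -1977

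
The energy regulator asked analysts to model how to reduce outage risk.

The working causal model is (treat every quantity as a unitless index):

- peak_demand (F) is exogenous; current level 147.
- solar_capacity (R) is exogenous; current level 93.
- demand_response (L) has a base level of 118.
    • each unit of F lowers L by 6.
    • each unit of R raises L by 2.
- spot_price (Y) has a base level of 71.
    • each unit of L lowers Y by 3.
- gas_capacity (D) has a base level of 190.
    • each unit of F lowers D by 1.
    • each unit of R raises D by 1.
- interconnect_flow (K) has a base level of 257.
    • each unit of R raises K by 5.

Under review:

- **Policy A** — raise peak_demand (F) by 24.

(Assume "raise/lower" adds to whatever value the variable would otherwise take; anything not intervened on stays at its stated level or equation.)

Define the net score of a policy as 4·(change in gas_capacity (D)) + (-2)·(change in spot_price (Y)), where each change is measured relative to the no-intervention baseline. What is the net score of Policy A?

-960

Baseline:
  F = 147
  R = 93
  L = 118 − 6·147 + 2·93 = -578
  Y = 71 − 3·(-578) = 1805
  D = 190 − 147 + 93 = 136
Policy A (F + 24):
  F = 147 + 24 = 171
  R = 93
  L = 118 − 6·171 + 2·93 = -722
  Y = 71 − 3·(-722) = 2237
  D = 190 − 171 + 93 = 112
ΔD = 112 − 136 = -24; ΔY = 2237 − 1805 = 432
Score = 4·(-24) + (-2)·432 = -960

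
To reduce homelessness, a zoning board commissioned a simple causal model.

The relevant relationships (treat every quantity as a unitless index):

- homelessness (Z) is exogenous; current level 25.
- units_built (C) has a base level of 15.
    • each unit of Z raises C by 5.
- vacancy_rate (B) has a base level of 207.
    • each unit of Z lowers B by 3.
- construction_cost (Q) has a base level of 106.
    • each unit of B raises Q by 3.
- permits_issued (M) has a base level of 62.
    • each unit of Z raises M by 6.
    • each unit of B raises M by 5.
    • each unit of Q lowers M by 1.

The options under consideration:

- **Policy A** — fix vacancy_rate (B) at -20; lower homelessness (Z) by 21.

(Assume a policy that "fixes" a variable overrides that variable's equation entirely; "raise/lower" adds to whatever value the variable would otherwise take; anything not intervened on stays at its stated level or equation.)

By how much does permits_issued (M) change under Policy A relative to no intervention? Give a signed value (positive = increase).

-430

Baseline:
  Z = 25
  B = 207 − 3·25 = 132
  Q = 106 + 3·132 = 502
  M = 62 + 6·25 + 5·132 − 502 = 370
Policy A (B := -20, Z − 21):
  Z = 25 − 21 = 4
  B = -20
  Q = 106 + 3·(-20) = 46
  M = 62 + 6·4 + 5·(-20) − 46 = -60
Change in M: -60 − 370 = -430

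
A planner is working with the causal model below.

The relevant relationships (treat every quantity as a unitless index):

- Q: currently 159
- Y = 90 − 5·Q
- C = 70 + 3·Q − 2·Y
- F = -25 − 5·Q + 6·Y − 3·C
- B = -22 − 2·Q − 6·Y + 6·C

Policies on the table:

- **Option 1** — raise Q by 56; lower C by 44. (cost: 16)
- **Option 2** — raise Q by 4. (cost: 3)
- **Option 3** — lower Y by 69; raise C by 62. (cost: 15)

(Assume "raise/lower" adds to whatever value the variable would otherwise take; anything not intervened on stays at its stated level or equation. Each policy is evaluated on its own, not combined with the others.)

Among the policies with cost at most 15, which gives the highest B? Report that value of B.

Option 2 (Q + 4):
  Q = 159 + 4 = 163
  Y = 90 − 5·163 = -725
  C = 70 + 3·163 − 2·(-725) = 2009
  B = -22 − 2·163 − 6·(-725) + 6·2009 = 16056
Option 3 (Y − 69, C + 62):
  Q = 159
  Y = 90 − 5·159 (−69 from intervention) = -774
  C = 70 + 3·159 − 2·(-774) (+62 from intervention) = 2157
  B = -22 − 2·159 − 6·(-774) + 6·2157 = 17246
Comparing — Option 2: B=16056, Option 3: B=17246. Highest is 17246 (Option 3).

17246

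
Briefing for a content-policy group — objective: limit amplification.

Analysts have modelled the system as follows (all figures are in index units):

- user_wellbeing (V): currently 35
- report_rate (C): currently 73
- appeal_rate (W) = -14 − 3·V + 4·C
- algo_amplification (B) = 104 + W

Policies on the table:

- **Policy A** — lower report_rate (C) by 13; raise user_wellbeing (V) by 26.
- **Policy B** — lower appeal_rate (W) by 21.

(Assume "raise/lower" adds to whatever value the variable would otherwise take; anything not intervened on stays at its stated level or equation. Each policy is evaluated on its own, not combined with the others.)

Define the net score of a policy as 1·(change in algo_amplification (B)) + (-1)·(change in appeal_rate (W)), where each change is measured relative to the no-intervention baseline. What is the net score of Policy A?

Baseline:
  V = 35
  C = 73
  W = -14 − 3·35 + 4·73 = 173
  B = 104 + 173 = 277
Policy A (C − 13, V + 26):
  V = 35 + 26 = 61
  C = 73 − 13 = 60
  W = -14 − 3·61 + 4·60 = 43
  B = 104 + 43 = 147
ΔB = 147 − 277 = -130; ΔW = 43 − 173 = -130
Score = 1·(-130) + (-1)·(-130) = 0

0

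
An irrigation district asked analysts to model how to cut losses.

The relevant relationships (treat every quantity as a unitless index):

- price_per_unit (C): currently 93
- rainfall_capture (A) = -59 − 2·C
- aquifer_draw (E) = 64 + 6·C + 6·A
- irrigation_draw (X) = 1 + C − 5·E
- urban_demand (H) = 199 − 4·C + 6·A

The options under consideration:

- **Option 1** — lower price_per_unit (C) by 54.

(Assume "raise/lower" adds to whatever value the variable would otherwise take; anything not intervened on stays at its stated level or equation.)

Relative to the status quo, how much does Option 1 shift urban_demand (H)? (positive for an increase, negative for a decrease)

Baseline:
  C = 93
  A = -59 − 2·93 = -245
  H = 199 − 4·93 + 6·(-245) = -1643
Option 1 (C − 54):
  C = 93 − 54 = 39
  A = -59 − 2·39 = -137
  H = 199 − 4·39 + 6·(-137) = -779
Change in H: -779 − (-1643) = 864

864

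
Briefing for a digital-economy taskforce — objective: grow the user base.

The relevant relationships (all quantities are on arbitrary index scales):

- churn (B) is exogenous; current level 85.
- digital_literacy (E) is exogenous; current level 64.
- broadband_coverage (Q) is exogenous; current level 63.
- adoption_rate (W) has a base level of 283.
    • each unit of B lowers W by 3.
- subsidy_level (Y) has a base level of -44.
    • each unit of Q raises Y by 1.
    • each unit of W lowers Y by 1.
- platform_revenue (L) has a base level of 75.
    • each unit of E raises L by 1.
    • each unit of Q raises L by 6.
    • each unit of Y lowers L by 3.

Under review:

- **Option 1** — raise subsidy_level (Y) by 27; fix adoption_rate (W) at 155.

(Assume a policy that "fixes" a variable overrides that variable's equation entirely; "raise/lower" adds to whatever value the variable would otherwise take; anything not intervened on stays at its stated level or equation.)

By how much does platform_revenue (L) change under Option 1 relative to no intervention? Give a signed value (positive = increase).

Baseline:
  B = 85
  E = 64
  Q = 63
  W = 283 − 3·85 = 28
  Y = -44 + 63 − 28 = -9
  L = 75 + 64 + 6·63 − 3·(-9) = 544
Option 1 (Y + 27, W := 155):
  B = 85
  E = 64
  Q = 63
  W = 155
  Y = -44 + 63 − 155 (+27 from intervention) = -109
  L = 75 + 64 + 6·63 − 3·(-109) = 844
Change in L: 844 − 544 = 300

300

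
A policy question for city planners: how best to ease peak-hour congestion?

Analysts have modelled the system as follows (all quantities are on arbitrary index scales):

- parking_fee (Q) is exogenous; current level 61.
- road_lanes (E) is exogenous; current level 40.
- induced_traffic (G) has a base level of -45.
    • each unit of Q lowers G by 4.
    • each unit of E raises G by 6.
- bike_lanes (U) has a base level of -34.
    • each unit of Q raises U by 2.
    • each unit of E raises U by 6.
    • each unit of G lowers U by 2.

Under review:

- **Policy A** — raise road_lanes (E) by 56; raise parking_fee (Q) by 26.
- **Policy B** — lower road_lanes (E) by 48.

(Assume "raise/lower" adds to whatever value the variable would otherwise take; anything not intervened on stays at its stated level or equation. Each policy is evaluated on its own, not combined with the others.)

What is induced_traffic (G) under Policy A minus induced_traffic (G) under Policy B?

520

Policy A (E + 56, Q + 26):
  Q = 61 + 26 = 87
  E = 40 + 56 = 96
  G = -45 − 4·87 + 6·96 = 183
Policy B (E − 48):
  Q = 61
  E = 40 − 48 = -8
  G = -45 − 4·61 + 6·(-8) = -337
G: 183 − (-337) = 520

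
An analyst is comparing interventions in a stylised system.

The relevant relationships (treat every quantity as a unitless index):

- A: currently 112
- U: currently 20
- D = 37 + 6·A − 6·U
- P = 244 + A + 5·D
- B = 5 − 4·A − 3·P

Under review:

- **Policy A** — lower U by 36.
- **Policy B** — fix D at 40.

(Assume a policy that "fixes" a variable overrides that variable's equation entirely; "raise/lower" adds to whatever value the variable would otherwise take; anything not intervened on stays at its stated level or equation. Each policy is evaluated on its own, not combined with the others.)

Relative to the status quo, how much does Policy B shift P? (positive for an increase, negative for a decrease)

Baseline:
  A = 112
  U = 20
  D = 37 + 6·112 − 6·20 = 589
  P = 244 + 112 + 5·589 = 3301
Policy B (D := 40):
  A = 112
  U = 20
  D = 40
  P = 244 + 112 + 5·40 = 556
Change in P: 556 − 3301 = -2745

-2745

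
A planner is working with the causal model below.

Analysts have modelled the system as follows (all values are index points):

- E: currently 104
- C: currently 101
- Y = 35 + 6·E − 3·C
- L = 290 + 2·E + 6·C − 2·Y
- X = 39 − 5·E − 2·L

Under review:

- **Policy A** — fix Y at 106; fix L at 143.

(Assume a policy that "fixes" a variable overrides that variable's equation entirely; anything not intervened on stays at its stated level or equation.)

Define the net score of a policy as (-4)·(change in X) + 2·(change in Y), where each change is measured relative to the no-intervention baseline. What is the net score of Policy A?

Baseline:
  E = 104
  C = 101
  Y = 35 + 6·104 − 3·101 = 356
  L = 290 + 2·104 + 6·101 − 2·356 = 392
  X = 39 − 5·104 − 2·392 = -1265
Policy A (Y := 106, L := 143):
  E = 104
  C = 101
  Y = 106
  L = 143
  X = 39 − 5·104 − 2·143 = -767
ΔX = -767 − (-1265) = 498; ΔY = 106 − 356 = -250
Score = (-4)·498 + 2·(-250) = -2492

-2492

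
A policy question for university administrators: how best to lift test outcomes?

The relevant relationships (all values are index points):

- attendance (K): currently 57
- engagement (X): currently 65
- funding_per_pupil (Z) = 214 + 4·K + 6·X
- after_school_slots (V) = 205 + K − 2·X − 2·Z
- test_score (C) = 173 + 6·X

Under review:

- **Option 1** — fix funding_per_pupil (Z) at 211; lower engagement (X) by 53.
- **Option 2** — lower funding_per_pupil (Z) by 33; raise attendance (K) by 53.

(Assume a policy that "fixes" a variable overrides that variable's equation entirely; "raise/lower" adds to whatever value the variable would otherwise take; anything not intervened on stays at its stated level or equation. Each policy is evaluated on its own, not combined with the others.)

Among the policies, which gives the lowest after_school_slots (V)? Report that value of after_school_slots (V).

-1837

Option 1 (Z := 211, X − 53):
  K = 57
  X = 65 − 53 = 12
  Z = 211
  V = 205 + 57 − 2·12 − 2·211 = -184
Option 2 (Z − 33, K + 53):
  K = 57 + 53 = 110
  X = 65
  Z = 214 + 4·110 + 6·65 (−33 from intervention) = 1011
  V = 205 + 110 − 2·65 − 2·1011 = -1837
Comparing — Option 1: V=-184, Option 2: V=-1837. Lowest is -1837 (Option 2).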